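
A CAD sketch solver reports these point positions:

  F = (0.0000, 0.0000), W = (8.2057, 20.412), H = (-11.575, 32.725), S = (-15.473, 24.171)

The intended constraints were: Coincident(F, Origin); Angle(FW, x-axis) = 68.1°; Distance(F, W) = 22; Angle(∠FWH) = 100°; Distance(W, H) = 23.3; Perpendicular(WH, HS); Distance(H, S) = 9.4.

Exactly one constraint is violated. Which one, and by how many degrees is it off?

Perpendicular(WH, HS) — off by 7.40°.

F = (0.00, 0.00) ✓; FW at 68.10° ✓; |FW| = 22.00 ✓; ∠FWH = 100.0° ✓; |WH| = 23.30 ✓; ∠(WH, HS) = 97.40° ✗; |HS| = 9.400 ✓.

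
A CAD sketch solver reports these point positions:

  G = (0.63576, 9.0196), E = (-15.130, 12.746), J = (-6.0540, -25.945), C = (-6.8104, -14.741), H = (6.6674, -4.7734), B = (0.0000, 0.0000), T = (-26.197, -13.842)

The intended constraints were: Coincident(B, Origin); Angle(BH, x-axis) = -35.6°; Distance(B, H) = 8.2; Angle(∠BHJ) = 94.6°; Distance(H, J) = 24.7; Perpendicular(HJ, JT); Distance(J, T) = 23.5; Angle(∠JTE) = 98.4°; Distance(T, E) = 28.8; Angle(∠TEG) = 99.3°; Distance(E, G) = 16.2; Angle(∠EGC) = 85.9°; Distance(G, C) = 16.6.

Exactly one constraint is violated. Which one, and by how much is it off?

Distance(G, C) = 16.6 — off by 8.30.

B = (0.00, 0.00) ✓; BH at -35.60° ✓; |BH| = 8.200 ✓; ∠BHJ = 94.60° ✓; |HJ| = 24.70 ✓; ∠(HJ, JT) = 90.00° ✓; |JT| = 23.50 ✓; ∠JTE = 98.40° ✓; |TE| = 28.80 ✓; ∠TEG = 99.30° ✓; |EG| = 16.20 ✓; ∠EGC = 85.90° ✓; |GC| = 24.90 ✗.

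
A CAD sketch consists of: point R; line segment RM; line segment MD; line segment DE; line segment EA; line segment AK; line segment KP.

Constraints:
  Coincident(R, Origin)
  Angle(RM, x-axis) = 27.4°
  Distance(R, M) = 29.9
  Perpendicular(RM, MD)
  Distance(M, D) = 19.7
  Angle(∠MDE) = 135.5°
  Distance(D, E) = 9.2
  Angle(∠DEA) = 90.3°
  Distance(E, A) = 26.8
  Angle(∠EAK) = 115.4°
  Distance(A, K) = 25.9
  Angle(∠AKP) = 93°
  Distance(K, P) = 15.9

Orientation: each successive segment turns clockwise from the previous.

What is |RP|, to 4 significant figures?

30.60

∠EAK = 115.4° gives AK at 98.60° from the x-axis; with |AK| = 25.9, K = (3.377, 20.83). ∠AKP = 93.0° gives KP at 11.60° from the x-axis; with |KP| = 15.9, P = (18.95, 24.03). Then |RP| = |P − R| = 30.60.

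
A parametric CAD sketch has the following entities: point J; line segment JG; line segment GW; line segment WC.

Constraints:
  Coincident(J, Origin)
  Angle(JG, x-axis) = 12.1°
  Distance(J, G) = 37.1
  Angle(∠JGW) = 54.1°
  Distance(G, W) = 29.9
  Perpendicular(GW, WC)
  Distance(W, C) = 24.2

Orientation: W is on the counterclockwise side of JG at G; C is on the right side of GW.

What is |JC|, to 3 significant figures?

54.9

J is at the origin; JG runs at 12.1° with length 37.1, so G = 37.1·(cos 12.1°, sin 12.1°) = (36.3, 7.78). ∠JGW = 54.1°, so GW runs at 12.1° + (180° − 54.1°) = 138° from the x-axis; with |GW| = 29.9, W = G + 29.9·(cos 138°, sin 138°) = (14.1, 27.8). GW is perpendicular to WC; with |WC| = 24.2 on the right of GW, C = W + 24.2·(0.669, 0.743) = (30.2, 45.8). Then |JC| = |C − J| = 54.9.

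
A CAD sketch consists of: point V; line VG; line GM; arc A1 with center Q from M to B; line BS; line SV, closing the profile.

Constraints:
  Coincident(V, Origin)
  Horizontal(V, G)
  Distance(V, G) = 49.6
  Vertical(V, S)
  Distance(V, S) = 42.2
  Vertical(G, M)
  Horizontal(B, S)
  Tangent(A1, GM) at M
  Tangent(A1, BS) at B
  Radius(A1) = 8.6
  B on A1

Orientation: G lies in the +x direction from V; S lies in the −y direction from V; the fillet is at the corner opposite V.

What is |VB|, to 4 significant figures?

58.84

V is at the origin; VG is horizontal with |VG| = 49.6 and G on the +x side, so G = (49.60, 0.000). V and S share the same x with |VS| = 42.2 and S on the −y side, so S = (0.000, -42.20). The virtual corner opposite V is at (49.60, -42.20). A1 meets GM tangentially, so QM is at right angles to GM and since A1 is tangent to BS there, QB ⟂ BS, with radius 8.6, so the center Q sits 8.6 in from both sides at Q = (41.00, -33.60). That places the tangent points at M = (49.60, -33.60) on GM and B = (41.00, -42.20) on BS. Then |VB| = |B − V| = 58.84.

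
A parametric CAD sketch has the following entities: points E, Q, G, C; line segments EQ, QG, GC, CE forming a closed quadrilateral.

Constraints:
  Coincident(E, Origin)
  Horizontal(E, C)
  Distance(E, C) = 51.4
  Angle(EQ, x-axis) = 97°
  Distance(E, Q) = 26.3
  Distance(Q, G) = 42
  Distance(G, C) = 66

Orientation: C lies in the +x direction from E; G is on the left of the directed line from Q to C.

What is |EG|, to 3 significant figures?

63.4

E is at the origin; E and C share the same y with |EC| = 51.4 and C in +x, so C = (51.4, 0). EQ runs at 97.0° with |EQ| = 26.3, so Q = (-3.21, 26.1). G is determined by |QG| = 42.0 and |GC| = 66.0 together: it lies at the intersection of circle(Q, 42.0) and circle(C, 66.0). With |QC| = 60.5, the foot of the radical line on QC is 8.85 from Q and the perpendicular offset is √(42.0² − 8.85²) = 41.1. Taking the left-of-QC solution: G = (22.5, 59.3).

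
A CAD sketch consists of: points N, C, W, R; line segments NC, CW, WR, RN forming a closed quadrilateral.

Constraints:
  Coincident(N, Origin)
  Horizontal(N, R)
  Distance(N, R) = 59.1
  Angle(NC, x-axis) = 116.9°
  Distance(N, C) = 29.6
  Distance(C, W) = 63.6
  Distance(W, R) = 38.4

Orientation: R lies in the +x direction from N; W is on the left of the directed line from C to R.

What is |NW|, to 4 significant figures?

61.71

N is at the origin; NR is horizontal with |NR| = 59.1 and R in +x, so R = (59.1, 0). NC runs at 116.9° with |NC| = 29.6, so C = (-13.39, 26.40). W is determined by |CW| = 63.6 and |WR| = 38.4 together: it lies at the intersection of circle(C, 63.6) and circle(R, 38.4). With |CR| = 77.15, the foot of the radical line on CR is 55.23 from C and the perpendicular offset is √(63.6² − 55.23²) = 31.53. Taking the left-of-CR solution: W = (49.30, 37.13).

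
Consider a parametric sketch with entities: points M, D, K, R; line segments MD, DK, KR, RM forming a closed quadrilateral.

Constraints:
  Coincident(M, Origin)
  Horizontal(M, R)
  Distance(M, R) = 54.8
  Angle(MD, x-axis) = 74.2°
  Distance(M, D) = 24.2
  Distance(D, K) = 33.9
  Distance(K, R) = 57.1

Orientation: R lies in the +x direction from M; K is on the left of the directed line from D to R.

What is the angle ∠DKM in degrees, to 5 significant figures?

9.1371°

M is at the origin; M and R share the same y with |MR| = 54.8 and R in +x, so R = (54.8, 0). MD runs at 74.2° with |MD| = 24.2, so D = (6.5892, 23.286). K is determined by |DK| = 33.9 and |KR| = 57.1 together: it lies at the intersection of circle(D, 33.9) and circle(R, 57.1). With |DR| = 53.540, the foot of the radical line on DR is 7.0537 from D and the perpendicular offset is √(33.9² − 7.0537²) = 33.158. Taking the left-of-DR solution: K = (27.362, 50.076).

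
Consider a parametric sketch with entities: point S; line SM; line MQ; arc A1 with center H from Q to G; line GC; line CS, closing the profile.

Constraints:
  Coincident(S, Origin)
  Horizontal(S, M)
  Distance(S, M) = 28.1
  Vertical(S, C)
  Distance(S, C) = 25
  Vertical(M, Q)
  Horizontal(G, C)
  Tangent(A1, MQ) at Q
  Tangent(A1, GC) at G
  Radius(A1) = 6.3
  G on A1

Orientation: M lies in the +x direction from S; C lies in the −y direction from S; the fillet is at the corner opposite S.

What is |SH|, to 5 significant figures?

28.722

S is at the origin; S and M share the same y with |SM| = 28.1 and M on the +x side, so M = (28.100, 0.0000). S and C share the same x with |SC| = 25.0 and C on the −y side, so C = (0.0000, -25.000). The virtual corner opposite S is at (28.100, -25.000). The tangent condition forces HQ to be normal to MQ and since A1 is tangent to GC there, HG ⟂ GC, with radius 6.3, so the center H sits 6.3 in from both sides at H = (21.800, -18.700). Then |SH| = |H − S| = 28.722.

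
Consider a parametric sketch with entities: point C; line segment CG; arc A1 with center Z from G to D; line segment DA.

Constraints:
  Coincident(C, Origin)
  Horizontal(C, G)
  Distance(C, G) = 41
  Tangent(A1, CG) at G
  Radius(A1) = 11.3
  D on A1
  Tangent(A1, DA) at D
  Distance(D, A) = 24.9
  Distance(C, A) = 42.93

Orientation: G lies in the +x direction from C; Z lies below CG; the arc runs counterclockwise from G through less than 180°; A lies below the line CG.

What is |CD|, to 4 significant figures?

31.33

Checks: |CG| = 41.00 ✓; ∠(ZG, GC) = 90.00° ✓; |ZG| = 11.30 ✓; |ZD| = 11.30 ✓; ∠(ZD, DA) = 90.00° ✓; |DA| = 24.90 ✓; |CA| = 42.93 ✓.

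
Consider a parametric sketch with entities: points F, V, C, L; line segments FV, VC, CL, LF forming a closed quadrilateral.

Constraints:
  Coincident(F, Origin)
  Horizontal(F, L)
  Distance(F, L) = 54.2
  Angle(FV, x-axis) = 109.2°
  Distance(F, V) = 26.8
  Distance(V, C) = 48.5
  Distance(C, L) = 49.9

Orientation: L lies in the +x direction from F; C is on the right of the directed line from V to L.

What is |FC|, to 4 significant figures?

21.73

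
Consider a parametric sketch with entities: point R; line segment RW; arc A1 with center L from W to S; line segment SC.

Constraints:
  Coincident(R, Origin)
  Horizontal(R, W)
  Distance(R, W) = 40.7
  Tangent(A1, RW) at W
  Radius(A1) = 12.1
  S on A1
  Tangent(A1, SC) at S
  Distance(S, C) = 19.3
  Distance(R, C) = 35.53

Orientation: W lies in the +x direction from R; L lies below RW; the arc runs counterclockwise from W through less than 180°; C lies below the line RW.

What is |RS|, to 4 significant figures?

30.36

R is at the origin; R and W share the same y with |RW| = 40.7 and W on the +x side, so W = (40.70, 0.000). A1 meets RW tangentially, so LW is at right angles to RW, so L = W + (0, -12.1) = (40.70, -12.10). Since LS ⟂ SC (tangency), |LC| = √(12.1² + 19.3²) = 22.78 regardless of where S sits on A1. So C lies on both circle(R, 35.53) and circle(L, 22.78); the below-RW intersection is C = (23.31, -26.81). S is the foot of the tangent from C: S = (29.17, -8.426).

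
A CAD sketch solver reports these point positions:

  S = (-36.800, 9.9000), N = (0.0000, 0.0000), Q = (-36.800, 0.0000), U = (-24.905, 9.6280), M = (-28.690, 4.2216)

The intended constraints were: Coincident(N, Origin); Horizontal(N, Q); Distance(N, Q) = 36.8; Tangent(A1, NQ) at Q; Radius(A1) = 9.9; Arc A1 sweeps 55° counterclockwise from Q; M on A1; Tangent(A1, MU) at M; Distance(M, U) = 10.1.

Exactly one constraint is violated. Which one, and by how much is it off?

Distance(M, U) = 10.1 — off by 3.50.

N = (0.00, 0.00) ✓; N.y = 0.00, Q.y = 0.00 ✓; |NQ| = 36.80 ✓; ∠(SQ, QN) = 90.00° ✓; |SQ| = 9.900 ✓; bearing(S→M) − bearing(S→Q) = 55.00° ✓; |SM| = 9.900 ✓; ∠(SM, MU) = 90.00° ✓; |MU| = 6.600 ✗.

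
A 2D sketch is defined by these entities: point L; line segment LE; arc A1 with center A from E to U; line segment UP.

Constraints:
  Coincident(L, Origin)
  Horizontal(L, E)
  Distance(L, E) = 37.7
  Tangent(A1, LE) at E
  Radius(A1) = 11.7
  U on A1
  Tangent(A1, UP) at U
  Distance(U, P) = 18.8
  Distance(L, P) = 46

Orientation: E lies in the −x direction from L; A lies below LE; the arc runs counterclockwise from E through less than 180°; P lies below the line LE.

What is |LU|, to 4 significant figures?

49.98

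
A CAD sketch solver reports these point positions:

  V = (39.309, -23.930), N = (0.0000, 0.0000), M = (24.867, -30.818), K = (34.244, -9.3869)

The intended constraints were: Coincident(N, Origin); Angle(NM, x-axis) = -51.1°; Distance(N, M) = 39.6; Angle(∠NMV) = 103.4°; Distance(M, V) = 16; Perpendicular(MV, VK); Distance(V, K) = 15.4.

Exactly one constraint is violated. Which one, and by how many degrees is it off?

Perpendicular(MV, VK) — off by 6.30°.

N = (0.00, 0.00) ✓; NM at -51.10° ✓; |NM| = 39.60 ✓; ∠NMV = 103.4° ✓; |MV| = 16.00 ✓; ∠(MV, VK) = 83.70° ✗; |VK| = 15.40 ✓.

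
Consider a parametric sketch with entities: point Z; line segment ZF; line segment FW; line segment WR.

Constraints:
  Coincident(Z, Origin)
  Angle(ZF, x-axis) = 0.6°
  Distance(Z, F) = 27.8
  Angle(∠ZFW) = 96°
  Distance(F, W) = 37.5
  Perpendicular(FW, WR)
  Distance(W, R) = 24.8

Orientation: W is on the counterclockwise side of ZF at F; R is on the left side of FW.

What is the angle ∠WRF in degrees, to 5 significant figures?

56.522°

Z is at the origin; ZF runs at 0.6° with length 27.8, so F = 27.8·(cos 0.6°, sin 0.6°) = (27.798, 0.29112). ∠ZFW = 96.0°, so FW runs at 0.6° + (180° − 96.0°) = 84.600° from the x-axis; with |FW| = 37.5, W = F + 37.5·(cos 84.600°, sin 84.600°) = (31.328, 37.625). FW ⟂ WR; with |WR| = 24.8 on the left of FW, R = W + 24.8·(-0.99556, 0.094108) = (6.6376, 39.959). Then cos ∠WRF = RW·RF / (|RW||RF|), giving 56.522°.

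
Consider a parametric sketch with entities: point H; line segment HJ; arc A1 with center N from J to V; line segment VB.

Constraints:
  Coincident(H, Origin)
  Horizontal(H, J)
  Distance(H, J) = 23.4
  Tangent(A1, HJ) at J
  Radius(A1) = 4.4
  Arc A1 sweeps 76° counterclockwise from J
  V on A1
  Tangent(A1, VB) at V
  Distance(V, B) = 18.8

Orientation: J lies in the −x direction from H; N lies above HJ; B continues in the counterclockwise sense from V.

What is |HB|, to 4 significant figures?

26.04

H is at the origin; H and J share the same y with |HJ| = 23.4 and J on the −x side, so J = (-23.40, 0.000). The tangent condition forces NJ to be normal to HJ, so N = J + (0, 4.4) = (-23.40, 4.400). On A1, J sits at bearing -90° from N; a 76° counterclockwise sweep puts V at bearing -14°, so V = N + 4.4·(cos -14°, sin -14°) = (-19.13, 3.336). A1 meets VB tangentially, so NV is at right angles to VB, so VB runs along (−sin -14°, cos -14°); with |VB| = 18.8, B = (-14.58, 21.58). Then |HB| = |B − H| = 26.04.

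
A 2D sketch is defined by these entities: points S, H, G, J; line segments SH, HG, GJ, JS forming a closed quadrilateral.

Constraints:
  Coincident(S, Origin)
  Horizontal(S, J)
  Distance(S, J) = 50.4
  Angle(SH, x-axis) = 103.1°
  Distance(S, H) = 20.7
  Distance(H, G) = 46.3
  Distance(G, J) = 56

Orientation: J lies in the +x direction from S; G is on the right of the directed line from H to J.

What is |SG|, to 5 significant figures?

25.832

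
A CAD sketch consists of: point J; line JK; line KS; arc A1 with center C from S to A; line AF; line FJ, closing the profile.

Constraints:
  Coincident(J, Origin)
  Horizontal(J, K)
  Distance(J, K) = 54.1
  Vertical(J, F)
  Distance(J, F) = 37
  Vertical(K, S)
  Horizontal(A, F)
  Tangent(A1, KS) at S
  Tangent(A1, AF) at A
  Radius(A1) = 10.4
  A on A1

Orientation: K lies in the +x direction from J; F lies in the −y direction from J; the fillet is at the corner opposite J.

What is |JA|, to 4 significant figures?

57.26

The virtual corner opposite J is at (54.10, -37.00). Tangency of A1 to KS means the radius CS is perpendicular to KS and A1 meets AF tangentially, so CA is at right angles to AF, with radius 10.4, so the center C sits 10.4 in from both sides at C = (43.70, -26.60). That places the tangent points at S = (54.10, -26.60) on KS and A = (43.70, -37.00) on AF. Then |JA| = |A − J| = 57.26.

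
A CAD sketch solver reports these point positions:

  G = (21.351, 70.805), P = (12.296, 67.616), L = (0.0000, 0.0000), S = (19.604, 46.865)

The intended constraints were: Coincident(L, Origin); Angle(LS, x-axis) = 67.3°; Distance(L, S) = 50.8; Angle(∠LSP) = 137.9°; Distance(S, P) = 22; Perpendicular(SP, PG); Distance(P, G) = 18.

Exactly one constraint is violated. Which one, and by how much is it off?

Distance(P, G) = 18 — off by 8.40.

L = (0.00, 0.00) ✓; LS at 67.30° ✓; |LS| = 50.80 ✓; ∠LSP = 137.9° ✓; |SP| = 22.00 ✓; ∠(SP, PG) = 90.00° ✓; |PG| = 9.600 ✗.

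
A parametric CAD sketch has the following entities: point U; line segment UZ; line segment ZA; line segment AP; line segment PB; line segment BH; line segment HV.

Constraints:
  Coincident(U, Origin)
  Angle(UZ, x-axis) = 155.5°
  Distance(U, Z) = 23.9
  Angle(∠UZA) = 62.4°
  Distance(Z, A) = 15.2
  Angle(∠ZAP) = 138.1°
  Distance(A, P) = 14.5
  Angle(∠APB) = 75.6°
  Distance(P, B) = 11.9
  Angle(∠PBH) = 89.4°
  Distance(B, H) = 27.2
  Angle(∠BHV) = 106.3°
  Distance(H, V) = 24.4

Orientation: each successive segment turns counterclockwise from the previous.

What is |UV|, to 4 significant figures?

46.60

∠PBH = 89.4° gives BH at 150.0° from the x-axis; with |BH| = 27.2, H = (-28.17, 8.323). ∠BHV = 106.3° gives HV at -136.3° from the x-axis; with |HV| = 24.4, V = (-45.81, -8.534). Then |UV| = |V − U| = 46.60.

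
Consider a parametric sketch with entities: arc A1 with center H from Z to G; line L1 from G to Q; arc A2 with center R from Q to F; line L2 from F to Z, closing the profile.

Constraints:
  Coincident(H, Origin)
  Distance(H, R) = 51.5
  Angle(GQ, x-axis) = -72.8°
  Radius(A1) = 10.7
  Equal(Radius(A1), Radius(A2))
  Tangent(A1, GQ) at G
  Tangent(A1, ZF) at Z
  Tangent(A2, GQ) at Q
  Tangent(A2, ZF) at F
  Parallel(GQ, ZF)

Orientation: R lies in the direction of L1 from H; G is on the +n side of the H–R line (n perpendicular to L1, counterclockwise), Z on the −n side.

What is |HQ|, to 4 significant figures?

52.60

Tangency of A1 to both parallel lines with radius 10.7 puts G and Z at H ± 10.7·n: G = (10.22, 3.164), Z = (-10.22, -3.164). Equal radii place Q and F the same way about R: Q = R + 10.7·n = (25.45, -46.03), F = R − 10.7·n = (5.007, -52.36). Then |HQ| = |Q − H| = 52.60.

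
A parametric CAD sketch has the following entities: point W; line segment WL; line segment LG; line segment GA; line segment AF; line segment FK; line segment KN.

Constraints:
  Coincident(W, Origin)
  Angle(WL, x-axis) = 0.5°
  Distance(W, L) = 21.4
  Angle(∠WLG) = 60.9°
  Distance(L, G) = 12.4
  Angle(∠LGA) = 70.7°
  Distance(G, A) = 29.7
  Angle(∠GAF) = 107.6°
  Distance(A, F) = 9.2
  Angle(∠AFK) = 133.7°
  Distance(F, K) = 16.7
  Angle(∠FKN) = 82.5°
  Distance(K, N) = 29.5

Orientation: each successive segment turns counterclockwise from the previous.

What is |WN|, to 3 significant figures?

20.4

W is at the origin; WL runs at 0.5° with length 21.4, so L = (21.4, 0.187). ∠WLG = 60.9° gives LG at 120° from the x-axis; with |LG| = 12.4, G = (15.3, 11.0). ∠LGA = 70.7° gives GA at -131° from the x-axis; with |GA| = 29.7, A = (-4.25, -11.4). ∠GAF = 107.6° gives AF at -58.7° from the x-axis; with |AF| = 9.2, F = (0.530, -19.3). ∠AFK = 133.7° gives FK at -12.4° from the x-axis; with |FK| = 16.7, K = (16.8, -22.9). ∠FKN = 82.5° gives KN at 85.1° from the x-axis; with |KN| = 29.5, N = (19.4, 6.53). Then |WN| = |N − W| = 20.4.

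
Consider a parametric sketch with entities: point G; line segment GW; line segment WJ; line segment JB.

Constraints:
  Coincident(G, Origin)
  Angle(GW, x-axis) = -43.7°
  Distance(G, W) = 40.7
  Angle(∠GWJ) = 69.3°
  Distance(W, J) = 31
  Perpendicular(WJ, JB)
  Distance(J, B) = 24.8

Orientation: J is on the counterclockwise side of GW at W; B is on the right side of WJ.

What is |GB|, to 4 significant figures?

65.03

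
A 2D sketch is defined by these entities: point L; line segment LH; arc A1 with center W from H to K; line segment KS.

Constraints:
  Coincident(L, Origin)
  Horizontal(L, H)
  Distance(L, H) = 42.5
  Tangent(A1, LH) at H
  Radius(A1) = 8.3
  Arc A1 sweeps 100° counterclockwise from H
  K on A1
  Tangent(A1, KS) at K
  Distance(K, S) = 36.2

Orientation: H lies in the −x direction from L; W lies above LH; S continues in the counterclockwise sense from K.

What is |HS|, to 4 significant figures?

45.43

L is at the origin; L and H share the same y with |LH| = 42.5 and H on the −x side, so H = (-42.50, 0.000). A1 meets LH tangentially, so WH is at right angles to LH, so W = H + (0, 8.3) = (-42.50, 8.300). On A1, H sits at bearing -90° from W; a 100° counterclockwise sweep puts K at bearing 10°, so K = W + 8.3·(cos 10°, sin 10°) = (-34.33, 9.741). Since A1 is tangent to KS there, WK ⟂ KS, so KS runs along (−sin 10°, cos 10°); with |KS| = 36.2, S = (-40.61, 45.39). Then |HS| = |S − H| = 45.43.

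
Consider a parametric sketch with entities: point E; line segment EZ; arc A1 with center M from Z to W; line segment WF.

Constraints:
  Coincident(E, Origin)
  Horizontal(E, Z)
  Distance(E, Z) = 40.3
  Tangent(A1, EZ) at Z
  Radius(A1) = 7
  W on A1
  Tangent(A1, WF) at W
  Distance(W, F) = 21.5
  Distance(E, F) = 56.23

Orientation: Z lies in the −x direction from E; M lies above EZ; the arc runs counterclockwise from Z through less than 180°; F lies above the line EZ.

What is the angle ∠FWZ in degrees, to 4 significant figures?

115.0°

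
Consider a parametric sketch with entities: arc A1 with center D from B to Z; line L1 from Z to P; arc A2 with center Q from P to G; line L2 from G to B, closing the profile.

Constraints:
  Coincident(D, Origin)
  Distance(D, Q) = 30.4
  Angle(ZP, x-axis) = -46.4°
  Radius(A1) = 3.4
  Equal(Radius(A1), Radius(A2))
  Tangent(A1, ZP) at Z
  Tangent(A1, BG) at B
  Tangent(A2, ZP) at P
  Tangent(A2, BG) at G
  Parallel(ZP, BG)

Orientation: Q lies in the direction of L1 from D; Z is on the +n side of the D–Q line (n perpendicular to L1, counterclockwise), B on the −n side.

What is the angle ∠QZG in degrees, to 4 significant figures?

6.227°

Tangency of A1 to both parallel lines with radius 3.4 puts Z and B at D ± 3.4·n: Z = (2.462, 2.345), B = (-2.462, -2.345). Equal radii place P and G the same way about Q: P = Q + 3.4·n = (23.43, -19.67), G = Q − 3.4·n = (18.50, -24.36). Then cos ∠QZG = ZQ·ZG / (|ZQ||ZG|), giving 6.227°.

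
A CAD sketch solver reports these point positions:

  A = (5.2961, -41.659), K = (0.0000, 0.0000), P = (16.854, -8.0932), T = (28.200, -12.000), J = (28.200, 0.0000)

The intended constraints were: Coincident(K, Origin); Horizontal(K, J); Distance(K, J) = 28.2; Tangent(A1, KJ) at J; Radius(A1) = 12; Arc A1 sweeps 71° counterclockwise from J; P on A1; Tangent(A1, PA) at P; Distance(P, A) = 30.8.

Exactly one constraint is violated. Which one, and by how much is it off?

Distance(P, A) = 30.8 — off by 4.70.

K = (0.00, 0.00) ✓; K.y = 0.00, J.y = 0.00 ✓; |KJ| = 28.20 ✓; ∠(TJ, JK) = 90.00° ✓; |TJ| = 12.00 ✓; bearing(T→P) − bearing(T→J) = 71.00° ✓; |TP| = 12.00 ✓; ∠(TP, PA) = 90.00° ✓; |PA| = 35.50 ✗.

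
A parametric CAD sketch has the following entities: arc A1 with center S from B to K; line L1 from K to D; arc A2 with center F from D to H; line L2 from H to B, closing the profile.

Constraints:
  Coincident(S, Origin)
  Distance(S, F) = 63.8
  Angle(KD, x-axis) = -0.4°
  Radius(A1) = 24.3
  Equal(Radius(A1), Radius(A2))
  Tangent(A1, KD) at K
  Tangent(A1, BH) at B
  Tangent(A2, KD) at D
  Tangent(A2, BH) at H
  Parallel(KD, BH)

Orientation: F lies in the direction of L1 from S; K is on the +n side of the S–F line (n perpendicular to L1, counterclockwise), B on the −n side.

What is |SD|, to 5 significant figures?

68.271

Tangency of A1 to both parallel lines with radius 24.3 puts K and B at S ± 24.3·n: K = (0.16964, 24.299), B = (-0.16964, -24.299). Equal radii place D and H the same way about F: D = F + 24.3·n = (63.968, 23.854), H = F − 24.3·n = (63.629, -24.745). Then |SD| = |D − S| = 68.271.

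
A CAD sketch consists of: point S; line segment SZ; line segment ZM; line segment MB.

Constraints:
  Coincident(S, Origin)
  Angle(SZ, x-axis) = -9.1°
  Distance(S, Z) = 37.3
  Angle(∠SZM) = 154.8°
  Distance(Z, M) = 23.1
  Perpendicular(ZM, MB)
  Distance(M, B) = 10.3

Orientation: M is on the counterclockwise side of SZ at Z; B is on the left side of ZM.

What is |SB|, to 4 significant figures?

57.12

∠SZM = 154.8°, so ZM runs at -9.1° + (180° − 154.8°) = 16.10° from the x-axis; with |ZM| = 23.1, M = Z + 23.1·(cos 16.10°, sin 16.10°) = (59.02, 0.5067). ZM is perpendicular to MB; with |MB| = 10.3 on the left of ZM, B = M + 10.3·(-0.2773, 0.9608) = (56.17, 10.40). Then |SB| = |B − S| = 57.12.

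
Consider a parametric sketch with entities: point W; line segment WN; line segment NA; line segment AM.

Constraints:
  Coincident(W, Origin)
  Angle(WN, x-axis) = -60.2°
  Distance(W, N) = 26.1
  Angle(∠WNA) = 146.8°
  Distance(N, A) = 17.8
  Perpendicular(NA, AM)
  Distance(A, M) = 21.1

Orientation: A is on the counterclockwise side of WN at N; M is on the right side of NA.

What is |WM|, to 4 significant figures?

53.14

W is at the origin; WN runs at -60.2° with length 26.1, so N = 26.1·(cos -60.2°, sin -60.2°) = (12.97, -22.65). ∠WNA = 146.8°, so NA runs at -60.2° + (180° − 146.8°) = -27.00° from the x-axis; with |NA| = 17.8, A = N + 17.8·(cos -27.00°, sin -27.00°) = (28.83, -30.73). The perpendicularity gives AM at right angles to NA; with |AM| = 21.1 on the right of NA, M = A + 21.1·(-0.4540, -0.8910) = (19.25, -49.53). Then |WM| = |M − W| = 53.14.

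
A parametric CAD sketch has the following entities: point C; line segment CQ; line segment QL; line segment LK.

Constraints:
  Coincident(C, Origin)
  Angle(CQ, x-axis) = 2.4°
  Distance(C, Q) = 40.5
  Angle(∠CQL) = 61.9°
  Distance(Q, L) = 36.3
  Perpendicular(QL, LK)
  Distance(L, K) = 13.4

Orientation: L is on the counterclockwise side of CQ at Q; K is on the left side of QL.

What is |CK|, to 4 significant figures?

28.20

∠CQL = 61.9°, so QL runs at 2.4° + (180° − 61.9°) = 120.5° from the x-axis; with |QL| = 36.3, L = Q + 36.3·(cos 120.5°, sin 120.5°) = (22.04, 32.97). QL is perpendicular to LK; with |LK| = 13.4 on the left of QL, K = L + 13.4·(-0.8616, -0.5075) = (10.50, 26.17). Then |CK| = |K − C| = 28.20.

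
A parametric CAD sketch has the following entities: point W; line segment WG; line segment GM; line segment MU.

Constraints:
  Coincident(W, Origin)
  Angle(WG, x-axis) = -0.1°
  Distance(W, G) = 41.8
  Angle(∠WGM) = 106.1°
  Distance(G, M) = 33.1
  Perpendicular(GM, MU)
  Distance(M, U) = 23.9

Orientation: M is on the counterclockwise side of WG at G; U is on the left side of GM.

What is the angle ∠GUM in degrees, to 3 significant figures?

54.2°

∠WGM = 106.1°, so GM runs at -0.1° + (180° − 106.1°) = 73.8° from the x-axis; with |GM| = 33.1, M = G + 33.1·(cos 73.8°, sin 73.8°) = (51.0, 31.7). GM is perpendicular to MU; with |MU| = 23.9 on the left of GM, U = M + 23.9·(-0.960, 0.279) = (28.1, 38.4). Then cos ∠GUM = UG·UM / (|UG||UM|), giving 54.2°.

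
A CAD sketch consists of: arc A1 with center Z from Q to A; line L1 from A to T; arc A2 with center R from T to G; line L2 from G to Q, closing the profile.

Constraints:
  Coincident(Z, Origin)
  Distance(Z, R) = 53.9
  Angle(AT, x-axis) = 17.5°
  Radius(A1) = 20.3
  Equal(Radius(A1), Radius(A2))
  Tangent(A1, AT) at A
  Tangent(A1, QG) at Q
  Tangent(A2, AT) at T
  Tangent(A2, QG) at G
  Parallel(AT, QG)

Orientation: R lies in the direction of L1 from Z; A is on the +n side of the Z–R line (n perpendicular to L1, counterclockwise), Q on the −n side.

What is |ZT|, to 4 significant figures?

57.60

The slot axis is L1's direction at 17.5°, so u = (cos 17.5°, sin 17.5°) = (0.9537, 0.3007) and n = (−sin 17.5°, cos 17.5°) = (-0.3007, 0.9537). Z is at the origin and R lies 53.9 along u from Z, so R = 53.9·u = (51.41, 16.21). Tangency of A1 to both parallel lines with radius 20.3 puts A and Q at Z ± 20.3·n: A = (-6.104, 19.36), Q = (6.104, -19.36). Equal radii place T and G the same way about R: T = R + 20.3·n = (45.30, 35.57), G = R − 20.3·n = (57.51, -3.152). Then |ZT| = |T − Z| = 57.60.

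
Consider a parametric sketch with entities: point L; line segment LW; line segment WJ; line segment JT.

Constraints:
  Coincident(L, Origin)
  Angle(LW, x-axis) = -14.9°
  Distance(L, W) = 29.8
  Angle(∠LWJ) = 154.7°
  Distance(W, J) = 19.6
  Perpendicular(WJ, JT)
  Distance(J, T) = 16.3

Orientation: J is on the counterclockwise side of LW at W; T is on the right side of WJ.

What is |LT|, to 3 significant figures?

54.9

L is at the origin; LW runs at -14.9° with length 29.8, so W = 29.8·(cos -14.9°, sin -14.9°) = (28.8, -7.66). ∠LWJ = 154.7°, so WJ runs at -14.9° + (180° − 154.7°) = 10.4° from the x-axis; with |WJ| = 19.6, J = W + 19.6·(cos 10.4°, sin 10.4°) = (48.1, -4.12). WJ is perpendicular to JT; with |JT| = 16.3 on the right of WJ, T = J + 16.3·(0.181, -0.984) = (51.0, -20.2). Then |LT| = |T − L| = 54.9.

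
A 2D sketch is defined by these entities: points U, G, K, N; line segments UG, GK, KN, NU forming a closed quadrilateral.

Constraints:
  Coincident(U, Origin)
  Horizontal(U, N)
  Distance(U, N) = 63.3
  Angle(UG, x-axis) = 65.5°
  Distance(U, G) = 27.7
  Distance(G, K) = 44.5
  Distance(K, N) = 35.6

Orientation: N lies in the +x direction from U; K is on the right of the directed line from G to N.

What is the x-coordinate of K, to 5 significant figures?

30.932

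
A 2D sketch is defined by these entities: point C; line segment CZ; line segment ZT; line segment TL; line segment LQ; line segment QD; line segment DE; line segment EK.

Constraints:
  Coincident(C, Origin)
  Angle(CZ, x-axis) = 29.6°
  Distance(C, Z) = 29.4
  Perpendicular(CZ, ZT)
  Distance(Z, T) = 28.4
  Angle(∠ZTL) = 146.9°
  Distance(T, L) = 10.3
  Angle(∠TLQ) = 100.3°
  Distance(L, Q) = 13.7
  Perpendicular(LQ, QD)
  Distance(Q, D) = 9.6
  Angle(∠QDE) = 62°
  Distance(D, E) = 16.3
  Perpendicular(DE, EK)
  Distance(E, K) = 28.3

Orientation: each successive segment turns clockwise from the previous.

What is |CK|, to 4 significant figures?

53.49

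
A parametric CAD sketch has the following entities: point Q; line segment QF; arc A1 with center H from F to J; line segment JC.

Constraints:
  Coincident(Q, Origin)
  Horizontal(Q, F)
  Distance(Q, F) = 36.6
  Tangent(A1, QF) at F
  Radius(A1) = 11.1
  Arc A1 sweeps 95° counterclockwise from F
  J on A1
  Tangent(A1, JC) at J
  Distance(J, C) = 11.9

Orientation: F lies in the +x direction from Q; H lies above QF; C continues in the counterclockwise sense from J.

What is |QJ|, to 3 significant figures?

49.2

The tangent condition forces HF to be normal to QF, so H = F + (0, 11.1) = (36.6, 11.1). On A1, F sits at bearing -90° from H; a 95° counterclockwise sweep puts J at bearing 5°, so J = H + 11.1·(cos 5°, sin 5°) = (47.7, 12.1). Then |QJ| = |J − Q| = 49.2.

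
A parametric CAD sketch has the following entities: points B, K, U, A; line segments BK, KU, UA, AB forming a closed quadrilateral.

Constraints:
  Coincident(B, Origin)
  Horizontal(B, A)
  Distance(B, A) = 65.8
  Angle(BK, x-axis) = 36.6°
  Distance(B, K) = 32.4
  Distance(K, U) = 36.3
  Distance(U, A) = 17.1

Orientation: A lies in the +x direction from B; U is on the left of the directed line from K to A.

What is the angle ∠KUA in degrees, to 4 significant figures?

106.2°

B is at the origin; B and A share the same y with |BA| = 65.8 and A in +x, so A = (65.8, 0). BK runs at 36.6° with |BK| = 32.4, so K = (26.01, 19.32). U is determined by |KU| = 36.3 and |UA| = 17.1 together: it lies at the intersection of circle(K, 36.3) and circle(A, 17.1). With |KA| = 44.23, the foot of the radical line on KA is 33.71 from K and the perpendicular offset is √(36.3² − 33.71²) = 13.48. Taking the left-of-KA solution: U = (62.22, 16.72).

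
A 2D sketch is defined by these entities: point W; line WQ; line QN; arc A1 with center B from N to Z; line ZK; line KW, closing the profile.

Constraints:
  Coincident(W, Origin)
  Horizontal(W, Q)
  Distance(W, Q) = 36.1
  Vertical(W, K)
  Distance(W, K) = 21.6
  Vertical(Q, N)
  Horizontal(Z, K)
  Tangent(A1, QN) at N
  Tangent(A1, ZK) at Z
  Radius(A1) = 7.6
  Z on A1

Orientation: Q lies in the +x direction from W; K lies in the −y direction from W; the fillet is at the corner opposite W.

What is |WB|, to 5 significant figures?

31.753

W is at the origin; WQ is horizontal with |WQ| = 36.1 and Q on the +x side, so Q = (36.100, 0.0000). WK is vertical with |WK| = 21.6 and K on the −y side, so K = (0.0000, -21.600). The virtual corner opposite W is at (36.100, -21.600). A1 meets QN tangentially, so BN is at right angles to QN and since A1 is tangent to ZK there, BZ ⟂ ZK, with radius 7.6, so the center B sits 7.6 in from both sides at B = (28.500, -14.000). Then |WB| = |B − W| = 31.753.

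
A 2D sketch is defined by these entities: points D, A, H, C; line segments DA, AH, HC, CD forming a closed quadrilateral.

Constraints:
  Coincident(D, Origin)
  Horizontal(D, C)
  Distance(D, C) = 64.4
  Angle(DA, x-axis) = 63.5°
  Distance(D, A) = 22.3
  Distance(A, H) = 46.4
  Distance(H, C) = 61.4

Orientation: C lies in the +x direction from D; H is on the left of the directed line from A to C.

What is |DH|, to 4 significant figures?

68.34

D is at the origin; D and C share the same y with |DC| = 64.4 and C in +x, so C = (64.4, 0). DA runs at 63.5° with |DA| = 22.3, so A = (9.950, 19.96). H is determined by |AH| = 46.4 and |HC| = 61.4 together: it lies at the intersection of circle(A, 46.4) and circle(C, 61.4). With |AC| = 57.99, the foot of the radical line on AC is 15.05 from A and the perpendicular offset is √(46.4² − 15.05²) = 43.89. Taking the left-of-AC solution: H = (39.19, 55.99).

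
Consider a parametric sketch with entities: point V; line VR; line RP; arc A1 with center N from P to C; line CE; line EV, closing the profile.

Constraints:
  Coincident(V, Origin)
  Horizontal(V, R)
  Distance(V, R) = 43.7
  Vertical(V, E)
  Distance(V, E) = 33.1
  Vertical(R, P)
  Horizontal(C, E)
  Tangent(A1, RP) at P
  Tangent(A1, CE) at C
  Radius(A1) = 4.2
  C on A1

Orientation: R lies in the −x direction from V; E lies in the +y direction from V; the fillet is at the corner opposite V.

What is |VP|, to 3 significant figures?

52.4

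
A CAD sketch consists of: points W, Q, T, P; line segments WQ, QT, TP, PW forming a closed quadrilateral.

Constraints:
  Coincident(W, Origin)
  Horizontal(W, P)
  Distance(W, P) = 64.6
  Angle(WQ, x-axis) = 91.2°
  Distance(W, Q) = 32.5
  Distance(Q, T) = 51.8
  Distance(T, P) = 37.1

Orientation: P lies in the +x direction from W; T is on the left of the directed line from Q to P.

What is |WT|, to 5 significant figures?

61.665

W is at the origin; W and P share the same y with |WP| = 64.6 and P in +x, so P = (64.6, 0). WQ runs at 91.2° with |WQ| = 32.5, so Q = (-0.68063, 32.493). T is determined by |QT| = 51.8 and |TP| = 37.1 together: it lies at the intersection of circle(Q, 51.8) and circle(P, 37.1). With |QP| = 72.920, the foot of the radical line on QP is 45.421 from Q and the perpendicular offset is √(51.8² − 45.421²) = 24.904. Taking the left-of-QP solution: T = (51.079, 34.548).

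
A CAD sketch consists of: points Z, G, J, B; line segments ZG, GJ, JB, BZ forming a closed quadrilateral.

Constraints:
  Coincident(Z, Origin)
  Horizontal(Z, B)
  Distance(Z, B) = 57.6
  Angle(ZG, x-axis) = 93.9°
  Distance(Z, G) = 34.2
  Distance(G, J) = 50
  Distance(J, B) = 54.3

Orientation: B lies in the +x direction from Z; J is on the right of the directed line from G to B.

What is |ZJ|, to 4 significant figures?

16.22

Z is at the origin; Z and B share the same y with |ZB| = 57.6 and B in +x, so B = (57.6, 0). ZG runs at 93.9° with |ZG| = 34.2, so G = (-2.326, 34.12). J is determined by |GJ| = 50.0 and |JB| = 54.3 together: it lies at the intersection of circle(G, 50.0) and circle(B, 54.3). With |GB| = 68.96, the foot of the radical line on GB is 31.23 from G and the perpendicular offset is √(50.0² − 31.23²) = 39.05. Taking the right-of-GB solution: J = (5.490, -15.26).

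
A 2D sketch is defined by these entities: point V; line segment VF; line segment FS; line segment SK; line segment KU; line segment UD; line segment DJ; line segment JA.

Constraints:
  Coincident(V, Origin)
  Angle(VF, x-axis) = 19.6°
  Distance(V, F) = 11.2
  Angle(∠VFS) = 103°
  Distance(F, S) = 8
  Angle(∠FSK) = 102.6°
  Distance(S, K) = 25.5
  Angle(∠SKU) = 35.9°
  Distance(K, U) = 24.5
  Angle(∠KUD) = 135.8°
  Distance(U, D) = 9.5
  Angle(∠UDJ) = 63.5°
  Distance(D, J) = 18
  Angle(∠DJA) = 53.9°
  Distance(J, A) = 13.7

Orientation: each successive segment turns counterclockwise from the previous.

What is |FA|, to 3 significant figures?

13.2

V is at the origin; VF runs at 19.6° with length 11.2, so F = (10.6, 3.76). ∠VFS = 103.0° gives FS at 96.6° from the x-axis; with |FS| = 8.0, S = (9.63, 11.7). ∠FSK = 102.6° gives SK at 174° from the x-axis; with |SK| = 25.5, K = (-15.7, 14.4). ∠SKU = 35.9° gives KU at -41.9° from the x-axis; with |KU| = 24.5, U = (2.51, -1.99). ∠KUD = 135.8° gives UD at 2.30° from the x-axis; with |UD| = 9.5, D = (12.0, -1.61). ∠UDJ = 63.5° gives DJ at 119° from the x-axis; with |DJ| = 18.0, J = (3.33, 14.2). ∠DJA = 53.9° gives JA at -115° from the x-axis; with |JA| = 13.7, A = (-2.48, 1.76). Then |FA| = |A − F| = 13.2.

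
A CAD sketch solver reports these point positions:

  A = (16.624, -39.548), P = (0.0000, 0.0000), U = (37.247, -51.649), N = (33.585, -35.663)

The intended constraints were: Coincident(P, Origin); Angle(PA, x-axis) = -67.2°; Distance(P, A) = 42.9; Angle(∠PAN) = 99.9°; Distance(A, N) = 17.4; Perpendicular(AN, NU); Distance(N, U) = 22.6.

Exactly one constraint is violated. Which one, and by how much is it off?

Distance(N, U) = 22.6 — off by 6.20.

P = (0.00, 0.00) ✓; PA at -67.20° ✓; |PA| = 42.90 ✓; ∠PAN = 99.90° ✓; |AN| = 17.40 ✓; ∠(AN, NU) = 90.00° ✓; |NU| = 16.40 ✗.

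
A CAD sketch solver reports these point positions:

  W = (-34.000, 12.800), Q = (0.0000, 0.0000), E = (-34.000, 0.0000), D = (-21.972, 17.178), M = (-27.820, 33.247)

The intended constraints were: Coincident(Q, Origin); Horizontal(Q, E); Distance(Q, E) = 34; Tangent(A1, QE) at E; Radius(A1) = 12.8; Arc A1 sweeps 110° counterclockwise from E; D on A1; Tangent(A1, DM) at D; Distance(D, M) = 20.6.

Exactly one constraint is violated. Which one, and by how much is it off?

Distance(D, M) = 20.6 — off by 3.50.

Q = (0.00, 0.00) ✓; Q.y = 0.00, E.y = 0.00 ✓; |QE| = 34.00 ✓; ∠(WE, EQ) = 90.00° ✓; |WE| = 12.80 ✓; bearing(W→D) − bearing(W→E) = 110.0° ✓; |WD| = 12.80 ✓; ∠(WD, DM) = 90.00° ✓; |DM| = 17.10 ✗.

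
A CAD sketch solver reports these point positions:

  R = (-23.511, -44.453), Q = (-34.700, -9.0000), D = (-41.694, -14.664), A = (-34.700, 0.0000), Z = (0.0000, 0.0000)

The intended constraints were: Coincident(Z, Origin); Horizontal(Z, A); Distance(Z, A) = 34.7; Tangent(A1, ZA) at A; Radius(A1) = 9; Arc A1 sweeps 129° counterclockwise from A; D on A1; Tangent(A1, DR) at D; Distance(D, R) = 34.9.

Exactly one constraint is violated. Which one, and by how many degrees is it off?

Tangent(A1, DR) at D — off by 7.60°.

Z = (0.00, 0.00) ✓; Z.y = 0.00, A.y = 0.00 ✓; |ZA| = 34.70 ✓; ∠(QA, AZ) = 90.00° ✓; |QA| = 9.000 ✓; bearing(Q→D) − bearing(Q→A) = 129.0° ✓; |QD| = 9.000 ✓; ∠(QD, DR) = 97.60° ✗; |DR| = 34.90 ✓.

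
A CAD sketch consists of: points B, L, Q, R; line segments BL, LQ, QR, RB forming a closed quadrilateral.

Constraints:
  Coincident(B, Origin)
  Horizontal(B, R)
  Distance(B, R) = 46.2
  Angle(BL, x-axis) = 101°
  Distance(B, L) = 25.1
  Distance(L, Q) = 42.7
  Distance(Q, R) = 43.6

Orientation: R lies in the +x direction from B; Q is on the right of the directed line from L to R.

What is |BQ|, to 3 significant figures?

17.7

Checks: |LQ| = 42.70 ✓; |QR| = 43.60 ✓.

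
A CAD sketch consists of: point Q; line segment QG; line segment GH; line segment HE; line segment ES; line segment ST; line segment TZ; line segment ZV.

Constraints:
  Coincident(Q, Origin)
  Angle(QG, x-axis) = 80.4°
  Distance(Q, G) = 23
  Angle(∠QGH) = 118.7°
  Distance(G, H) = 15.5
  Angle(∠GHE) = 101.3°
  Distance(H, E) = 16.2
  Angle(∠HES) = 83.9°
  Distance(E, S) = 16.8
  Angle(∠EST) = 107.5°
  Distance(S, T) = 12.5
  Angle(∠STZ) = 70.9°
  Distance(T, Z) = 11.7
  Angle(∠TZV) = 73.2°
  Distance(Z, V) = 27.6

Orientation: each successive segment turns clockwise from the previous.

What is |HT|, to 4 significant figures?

19.30

Q is at the origin; QG runs at 80.4° with length 23.0, so G = (3.836, 22.68). ∠QGH = 118.7° gives GH at 19.10° from the x-axis; with |GH| = 15.5, H = (18.48, 27.75). ∠GHE = 101.3° gives HE at -59.60° from the x-axis; with |HE| = 16.2, E = (26.68, 13.78). ∠HES = 83.9° gives ES at -155.7° from the x-axis; with |ES| = 16.8, S = (11.37, 6.864). ∠EST = 107.5° gives ST at 131.8° from the x-axis; with |ST| = 12.5, T = (3.037, 16.18). Then |HT| = |T − H| = 19.30.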